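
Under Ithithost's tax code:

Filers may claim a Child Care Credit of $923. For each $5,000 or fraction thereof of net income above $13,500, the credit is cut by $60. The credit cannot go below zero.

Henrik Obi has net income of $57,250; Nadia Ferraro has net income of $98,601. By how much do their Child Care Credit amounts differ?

Henrik ($57,250): Child Care Credit: income exceeds $13,500 by $43,750, which is 9 full-or-partial $5,000 increments; reduction = 9 × $60 = $540, leaving $383.
Nadia ($98,601): Child Care Credit: income exceeds $13,500 by $85,101 → 18 increments × $60 = $1,080 ≥ base, so the credit is $0.
Difference: |$383 − $0| = $383.

$383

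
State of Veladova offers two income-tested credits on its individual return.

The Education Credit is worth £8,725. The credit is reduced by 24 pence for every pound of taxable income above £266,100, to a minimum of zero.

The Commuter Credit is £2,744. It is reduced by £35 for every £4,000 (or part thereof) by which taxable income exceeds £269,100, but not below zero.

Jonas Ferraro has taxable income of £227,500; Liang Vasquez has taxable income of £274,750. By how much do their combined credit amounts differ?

£2,146

Jonas (£227,500): Education Credit: £227,500 is at or below the £266,100 threshold, so the full £8,725 applies. Commuter Credit: £227,500 is at or below the £269,100 threshold, so the full £2,744 applies. total £8,725 + £2,744 = £11,469
Liang (£274,750): Education Credit: 24% of the £8,650 excess over £266,100 is £2,076; credit = £8,725 − £2,076 = £6,649. Commuter Credit: income exceeds £269,100 by £5,650, which is 2 full-or-partial £4,000 increments; reduction = 2 × £35 = £70, leaving £2,674. total £6,649 + £2,674 = £9,323
Difference: |£11,469 − £9,323| = £2,146.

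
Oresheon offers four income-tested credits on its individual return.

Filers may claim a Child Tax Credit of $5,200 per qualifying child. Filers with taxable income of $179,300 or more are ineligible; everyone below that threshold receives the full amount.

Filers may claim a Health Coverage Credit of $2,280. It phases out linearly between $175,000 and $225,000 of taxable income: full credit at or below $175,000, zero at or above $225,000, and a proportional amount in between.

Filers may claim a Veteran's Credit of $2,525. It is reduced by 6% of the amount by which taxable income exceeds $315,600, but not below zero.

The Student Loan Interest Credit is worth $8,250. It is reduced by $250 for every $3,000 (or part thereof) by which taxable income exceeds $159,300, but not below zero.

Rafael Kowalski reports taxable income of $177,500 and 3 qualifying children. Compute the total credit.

$26,791

Child Tax Credit: base = 3 × $5,200 = $15,600. $177,500 is below the $179,300 cutoff, so the full $15,600 applies.
Health Coverage Credit: $177,500 is $2,500 into a $50,000 phase-out range, leaving 47,500/50,000 of the credit: $2,280 × 47,500/50,000 = $2,166.
Veteran's Credit: $177,500 is at or below the $315,600 threshold, so the full $2,525 applies.
Student Loan Interest Credit: income exceeds $159,300 by $18,200, which is 7 full-or-partial $3,000 increments; reduction = 7 × $250 = $1,750, leaving $6,500.
Total: $15,600 + $2,166 + $2,525 + $6,500 = $26,791.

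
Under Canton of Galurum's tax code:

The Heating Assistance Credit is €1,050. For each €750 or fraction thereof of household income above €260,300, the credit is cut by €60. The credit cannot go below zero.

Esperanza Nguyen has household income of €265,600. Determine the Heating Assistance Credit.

€570

Heating Assistance Credit: income exceeds €260,300 by €5,300, which is 8 full-or-partial €750 increments; reduction = 8 × €60 = €480, leaving €570.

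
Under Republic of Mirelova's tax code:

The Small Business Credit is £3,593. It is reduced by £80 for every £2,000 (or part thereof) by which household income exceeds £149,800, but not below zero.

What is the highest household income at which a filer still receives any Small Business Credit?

After 44 increments the reduction is 44 × £80 = £3,520, leaving £73; one more increment wipes it out. Increment 44 ends at excess 44 × £2,000 = £88,000, so the highest qualifying income is £149,800 + £88,000 = £237,800.

£237,800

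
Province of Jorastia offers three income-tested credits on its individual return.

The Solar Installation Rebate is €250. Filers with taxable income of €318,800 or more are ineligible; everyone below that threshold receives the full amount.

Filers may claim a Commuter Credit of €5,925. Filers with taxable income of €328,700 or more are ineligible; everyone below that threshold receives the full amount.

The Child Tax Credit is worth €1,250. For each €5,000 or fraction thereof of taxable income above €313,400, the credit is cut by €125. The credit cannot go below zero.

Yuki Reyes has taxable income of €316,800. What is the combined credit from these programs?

€7,300

Solar Installation Rebate: €316,800 is below the €318,800 cutoff, so the full €250 applies.
Commuter Credit: €316,800 is below the €328,700 cutoff, so the full €5,925 applies.
Child Tax Credit: income exceeds €313,400 by €3,400, which is 1 full-or-partial €5,000 increment; reduction = 1 × €125 = €125, leaving €1,125.
Total: €250 + €5,925 + €1,125 = €7,300.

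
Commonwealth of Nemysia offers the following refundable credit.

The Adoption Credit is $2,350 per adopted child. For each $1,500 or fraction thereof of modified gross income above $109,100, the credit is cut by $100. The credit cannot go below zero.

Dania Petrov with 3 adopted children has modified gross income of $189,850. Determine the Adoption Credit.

Adoption Credit: base = 3 × $2,350 = $7,050. income exceeds $109,100 by $80,750, which is 54 full-or-partial $1,500 increments; reduction = 54 × $100 = $5,400, leaving $1,650.

$1,650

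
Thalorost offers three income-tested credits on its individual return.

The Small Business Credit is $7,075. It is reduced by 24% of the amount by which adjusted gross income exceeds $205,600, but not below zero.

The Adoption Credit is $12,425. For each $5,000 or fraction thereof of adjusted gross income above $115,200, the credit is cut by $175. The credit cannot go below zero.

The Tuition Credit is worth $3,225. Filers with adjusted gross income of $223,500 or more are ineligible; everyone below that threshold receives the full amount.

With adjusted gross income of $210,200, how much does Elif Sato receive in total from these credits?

$18,296

Small Business Credit: 24% of the $4,600 excess over $205,600 is $1,104; credit = $7,075 − $1,104 = $5,971.
Adoption Credit: income exceeds $115,200 by $95,000, which is 19 full-or-partial $5,000 increments; reduction = 19 × $175 = $3,325, leaving $9,100.
Tuition Credit: $210,200 is below the $223,500 cutoff, so the full $3,225 applies.
Total: $5,971 + $9,100 + $3,225 = $18,296.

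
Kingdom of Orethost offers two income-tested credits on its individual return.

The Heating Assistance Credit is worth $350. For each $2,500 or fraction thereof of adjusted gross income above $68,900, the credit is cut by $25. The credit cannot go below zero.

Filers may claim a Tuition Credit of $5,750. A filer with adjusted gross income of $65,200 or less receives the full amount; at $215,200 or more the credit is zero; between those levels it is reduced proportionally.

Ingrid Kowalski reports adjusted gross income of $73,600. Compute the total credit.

Heating Assistance Credit: income exceeds $68,900 by $4,700, which is 2 full-or-partial $2,500 increments; reduction = 2 × $25 = $50, leaving $300.
Tuition Credit: $73,600 is $8,400 into a $150,000 phase-out range, leaving 141,600/150,000 of the credit: $5,750 × 141,600/150,000 = $5,428.
Total: $300 + $5,428 = $5,728.

$5,728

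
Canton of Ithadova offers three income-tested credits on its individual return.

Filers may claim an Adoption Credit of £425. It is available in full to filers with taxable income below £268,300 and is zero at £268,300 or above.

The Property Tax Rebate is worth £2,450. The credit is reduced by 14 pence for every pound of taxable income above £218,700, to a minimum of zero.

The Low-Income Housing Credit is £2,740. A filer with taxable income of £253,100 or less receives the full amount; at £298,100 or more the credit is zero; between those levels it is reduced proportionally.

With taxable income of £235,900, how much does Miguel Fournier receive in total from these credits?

£3,207

Adoption Credit: £235,900 is below the £268,300 cutoff, so the full £425 applies.
Property Tax Rebate: 14% of the £17,200 excess over £218,700 is £2,408; credit = £2,450 − £2,408 = £42.
Low-Income Housing Credit: £235,900 is at or below the £253,100 threshold, so the full £2,740 applies.
Total: £425 + £42 + £2,740 = £3,207.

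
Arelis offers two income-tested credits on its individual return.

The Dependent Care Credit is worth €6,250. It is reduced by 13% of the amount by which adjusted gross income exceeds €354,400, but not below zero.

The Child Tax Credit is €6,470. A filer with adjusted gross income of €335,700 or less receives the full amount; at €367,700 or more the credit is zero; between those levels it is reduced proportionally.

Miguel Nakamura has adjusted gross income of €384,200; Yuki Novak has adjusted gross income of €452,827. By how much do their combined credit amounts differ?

Miguel (€384,200): Dependent Care Credit: 13% of the €29,800 excess over €354,400 is €3,874; credit = €6,250 − €3,874 = €2,376. Child Tax Credit: €384,200 is at or above €367,700, so the credit is €0. total €2,376 + €0 = €2,376
Yuki (€452,827): Dependent Care Credit: 13% of the €98,427 excess over €354,400 is €12,795.51 ≥ base, so the credit is €0. Child Tax Credit: €452,827 is at or above €367,700, so the credit is €0. total €0 + €0 = €0
Difference: |€2,376 − €0| = €2,376.

€2,376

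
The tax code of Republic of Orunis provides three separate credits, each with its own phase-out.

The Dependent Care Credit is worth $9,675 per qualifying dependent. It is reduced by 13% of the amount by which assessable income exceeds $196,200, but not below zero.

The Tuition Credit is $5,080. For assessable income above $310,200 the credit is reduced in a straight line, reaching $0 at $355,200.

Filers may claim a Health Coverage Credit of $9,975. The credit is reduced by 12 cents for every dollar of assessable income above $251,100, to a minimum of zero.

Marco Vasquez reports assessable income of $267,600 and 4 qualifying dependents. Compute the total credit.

Dependent Care Credit: base = 4 × $9,675 = $38,700. 13% of the $71,400 excess over $196,200 is $9,282; credit = $38,700 − $9,282 = $29,418.
Tuition Credit: $267,600 is at or below the $310,200 threshold, so the full $5,080 applies.
Health Coverage Credit: 12% of the $16,500 excess over $251,100 is $1,980; credit = $9,975 − $1,980 = $7,995.
Total: $29,418 + $5,080 + $7,995 = $42,493.

$42,493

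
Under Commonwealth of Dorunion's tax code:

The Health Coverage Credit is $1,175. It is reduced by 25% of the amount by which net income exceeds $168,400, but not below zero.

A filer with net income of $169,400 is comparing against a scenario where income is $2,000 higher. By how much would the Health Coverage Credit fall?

$500

At $169,400 — 25% of the $1,000 excess over $168,400 is $250; credit = $1,175 − $250 = $925.
At $171,400 — 25% of the $3,000 excess over $168,400 is $750; credit = $1,175 − $750 = $425.
Lost: $925 − $425 = $500.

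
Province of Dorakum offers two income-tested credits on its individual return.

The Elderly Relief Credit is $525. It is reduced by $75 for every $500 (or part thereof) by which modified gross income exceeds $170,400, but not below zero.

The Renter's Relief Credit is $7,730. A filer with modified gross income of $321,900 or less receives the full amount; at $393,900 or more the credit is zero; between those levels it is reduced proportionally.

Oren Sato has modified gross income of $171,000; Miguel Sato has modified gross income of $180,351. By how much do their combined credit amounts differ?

$375

Oren ($171,000): Elderly Relief Credit: income exceeds $170,400 by $600, which is 2 full-or-partial $500 increments; reduction = 2 × $75 = $150, leaving $375. Renter's Relief Credit: $171,000 is at or below the $321,900 threshold, so the full $7,730 applies. total $375 + $7,730 = $8,105
Miguel ($180,351): Elderly Relief Credit: income exceeds $170,400 by $9,951 → 20 increments × $75 = $1,500 ≥ base, so the credit is $0. Renter's Relief Credit: $180,351 is at or below the $321,900 threshold, so the full $7,730 applies. total $0 + $7,730 = $7,730
Difference: |$8,105 − $7,730| = $375.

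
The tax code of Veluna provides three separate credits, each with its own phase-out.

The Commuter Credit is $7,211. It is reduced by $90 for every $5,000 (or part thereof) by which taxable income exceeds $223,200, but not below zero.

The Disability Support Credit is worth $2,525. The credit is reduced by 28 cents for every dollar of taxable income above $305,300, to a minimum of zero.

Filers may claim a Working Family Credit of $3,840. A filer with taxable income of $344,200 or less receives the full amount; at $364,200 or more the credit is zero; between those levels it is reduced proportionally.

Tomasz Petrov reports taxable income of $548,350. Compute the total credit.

$1,271

Commuter Credit: income exceeds $223,200 by $325,150, which is 66 full-or-partial $5,000 increments; reduction = 66 × $90 = $5,940, leaving $1,271.
Disability Support Credit: 28% of the $243,050 excess over $305,300 is $68,054 ≥ base, so the credit is $0.
Working Family Credit: $548,350 is at or above $364,200, so the credit is $0.
Total: $1,271 + $0 + $0 = $1,271.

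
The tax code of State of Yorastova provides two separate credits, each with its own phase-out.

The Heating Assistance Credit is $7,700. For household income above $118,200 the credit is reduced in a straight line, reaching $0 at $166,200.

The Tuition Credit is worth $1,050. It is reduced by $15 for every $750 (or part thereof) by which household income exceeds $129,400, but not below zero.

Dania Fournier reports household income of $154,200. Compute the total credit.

$2,465

Heating Assistance Credit: $154,200 is $36,000 into a $48,000 phase-out range, leaving 12,000/48,000 of the credit: $7,700 × 12,000/48,000 = $1,925.
Tuition Credit: income exceeds $129,400 by $24,800, which is 34 full-or-partial $750 increments; reduction = 34 × $15 = $510, leaving $540.
Total: $1,925 + $540 = $2,465.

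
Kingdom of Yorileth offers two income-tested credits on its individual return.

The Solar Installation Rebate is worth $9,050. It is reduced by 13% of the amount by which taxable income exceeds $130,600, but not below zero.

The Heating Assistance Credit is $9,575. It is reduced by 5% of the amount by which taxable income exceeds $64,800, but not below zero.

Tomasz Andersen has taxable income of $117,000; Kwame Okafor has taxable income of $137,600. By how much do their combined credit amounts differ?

Tomasz ($117,000): Solar Installation Rebate: $117,000 is at or below the $130,600 threshold, so the full $9,050 applies. Heating Assistance Credit: 5% of the $52,200 excess over $64,800 is $2,610; credit = $9,575 − $2,610 = $6,965. total $9,050 + $6,965 = $16,015
Kwame ($137,600): Solar Installation Rebate: 13% of the $7,000 excess over $130,600 is $910; credit = $9,050 − $910 = $8,140. Heating Assistance Credit: 5% of the $72,800 excess over $64,800 is $3,640; credit = $9,575 − $3,640 = $5,935. total $8,140 + $5,935 = $14,075
Difference: |$16,015 − $14,075| = $1,940.

$1,940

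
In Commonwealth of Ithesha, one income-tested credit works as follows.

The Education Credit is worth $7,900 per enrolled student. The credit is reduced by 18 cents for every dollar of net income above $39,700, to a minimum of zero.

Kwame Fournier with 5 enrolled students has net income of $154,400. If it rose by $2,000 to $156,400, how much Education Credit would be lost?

At $154,400 — base = 5 × $7,900 = $39,500. 18% of the $114,700 excess over $39,700 is $20,646; credit = $39,500 − $20,646 = $18,854.
At $156,400 — base = 5 × $7,900 = $39,500. 18% of the $116,700 excess over $39,700 is $21,006; credit = $39,500 − $21,006 = $18,494.
Lost: $18,854 − $18,494 = $360.

$360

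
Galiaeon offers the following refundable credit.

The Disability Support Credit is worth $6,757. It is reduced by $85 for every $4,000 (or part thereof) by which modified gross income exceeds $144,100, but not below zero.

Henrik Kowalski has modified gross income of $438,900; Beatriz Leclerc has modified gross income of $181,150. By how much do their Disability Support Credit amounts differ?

Henrik ($438,900): Disability Support Credit: income exceeds $144,100 by $294,800, which is 74 full-or-partial $4,000 increments; reduction = 74 × $85 = $6,290, leaving $467.
Beatriz ($181,150): Disability Support Credit: income exceeds $144,100 by $37,050, which is 10 full-or-partial $4,000 increments; reduction = 10 × $85 = $850, leaving $5,907.
Difference: |$467 − $5,907| = $5,440.

$5,440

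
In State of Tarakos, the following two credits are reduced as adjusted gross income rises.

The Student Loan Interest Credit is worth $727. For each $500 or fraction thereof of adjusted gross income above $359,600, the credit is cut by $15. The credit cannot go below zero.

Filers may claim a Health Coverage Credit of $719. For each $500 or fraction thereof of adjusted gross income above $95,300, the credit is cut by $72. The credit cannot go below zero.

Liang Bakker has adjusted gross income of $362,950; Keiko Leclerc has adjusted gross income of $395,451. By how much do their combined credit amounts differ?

Liang ($362,950): Student Loan Interest Credit: income exceeds $359,600 by $3,350, which is 7 full-or-partial $500 increments; reduction = 7 × $15 = $105, leaving $622. Health Coverage Credit: income exceeds $95,300 by $267,650 → 536 increments × $72 = $38,592 ≥ base, so the credit is $0. total $622 + $0 = $622
Keiko ($395,451): Student Loan Interest Credit: income exceeds $359,600 by $35,851 → 72 increments × $15 = $1,080 ≥ base, so the credit is $0. Health Coverage Credit: income exceeds $95,300 by $300,151 → 601 increments × $72 = $43,272 ≥ base, so the credit is $0. total $0 + $0 = $0
Difference: |$622 − $0| = $622.

$622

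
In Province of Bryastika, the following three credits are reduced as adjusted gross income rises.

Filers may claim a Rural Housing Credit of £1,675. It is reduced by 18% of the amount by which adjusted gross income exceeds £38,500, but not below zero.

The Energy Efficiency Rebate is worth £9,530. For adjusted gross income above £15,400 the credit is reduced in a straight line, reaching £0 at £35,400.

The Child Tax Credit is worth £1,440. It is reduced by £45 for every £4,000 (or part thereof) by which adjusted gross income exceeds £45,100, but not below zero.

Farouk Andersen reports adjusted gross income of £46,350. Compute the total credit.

£1,657

Rural Housing Credit: 18% of the £7,850 excess over £38,500 is £1,413; credit = £1,675 − £1,413 = £262.
Energy Efficiency Rebate: £46,350 is at or above £35,400, so the credit is £0.
Child Tax Credit: income exceeds £45,100 by £1,250, which is 1 full-or-partial £4,000 increment; reduction = 1 × £45 = £45, leaving £1,395.
Total: £262 + £0 + £1,395 = £1,657.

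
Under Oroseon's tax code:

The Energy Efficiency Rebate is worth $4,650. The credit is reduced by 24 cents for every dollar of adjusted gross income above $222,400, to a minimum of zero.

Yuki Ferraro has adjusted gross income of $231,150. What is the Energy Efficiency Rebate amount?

$2,550

Energy Efficiency Rebate: 24% of the $8,750 excess over $222,400 is $2,100; credit = $4,650 − $2,100 = $2,550.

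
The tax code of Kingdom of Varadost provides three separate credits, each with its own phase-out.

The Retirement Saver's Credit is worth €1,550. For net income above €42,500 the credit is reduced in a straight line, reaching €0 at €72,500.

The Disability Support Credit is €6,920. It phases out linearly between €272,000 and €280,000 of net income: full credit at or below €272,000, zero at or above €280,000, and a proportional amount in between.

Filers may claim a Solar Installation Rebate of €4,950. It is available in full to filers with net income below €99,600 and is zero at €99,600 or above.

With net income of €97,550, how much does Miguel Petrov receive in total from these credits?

€11,870

Retirement Saver's Credit: €97,550 is at or above €72,500, so the credit is €0.
Disability Support Credit: €97,550 is at or below the €272,000 threshold, so the full €6,920 applies.
Solar Installation Rebate: €97,550 is below the €99,600 cutoff, so the full €4,950 applies.
Total: €0 + €6,920 + €4,950 = €11,870.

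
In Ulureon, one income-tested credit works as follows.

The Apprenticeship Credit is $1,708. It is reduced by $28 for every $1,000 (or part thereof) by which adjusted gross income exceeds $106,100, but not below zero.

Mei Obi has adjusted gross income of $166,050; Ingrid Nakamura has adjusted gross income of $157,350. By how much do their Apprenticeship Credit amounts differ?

Mei ($166,050): Apprenticeship Credit: income exceeds $106,100 by $59,950, which is 60 full-or-partial $1,000 increments; reduction = 60 × $28 = $1,680, leaving $28.
Ingrid ($157,350): Apprenticeship Credit: income exceeds $106,100 by $51,250, which is 52 full-or-partial $1,000 increments; reduction = 52 × $28 = $1,456, leaving $252.
Difference: |$28 − $252| = $224.

$224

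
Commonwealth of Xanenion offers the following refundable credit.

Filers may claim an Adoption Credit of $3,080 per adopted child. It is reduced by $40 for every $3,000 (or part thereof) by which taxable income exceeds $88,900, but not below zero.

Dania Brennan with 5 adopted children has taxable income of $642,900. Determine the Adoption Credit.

Adoption Credit: base = 5 × $3,080 = $15,400. income exceeds $88,900 by $554,000, which is 185 full-or-partial $3,000 increments; reduction = 185 × $40 = $7,400, leaving $8,000.

$8,000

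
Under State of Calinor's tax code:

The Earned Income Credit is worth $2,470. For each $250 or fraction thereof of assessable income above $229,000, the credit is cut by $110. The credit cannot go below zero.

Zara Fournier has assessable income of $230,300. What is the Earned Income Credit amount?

$1,810

Earned Income Credit: income exceeds $229,000 by $1,300, which is 6 full-or-partial $250 increments; reduction = 6 × $110 = $660, leaving $1,810.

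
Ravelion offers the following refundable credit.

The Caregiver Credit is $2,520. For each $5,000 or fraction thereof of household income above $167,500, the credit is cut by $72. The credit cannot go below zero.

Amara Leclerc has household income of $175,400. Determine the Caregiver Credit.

Caregiver Credit: income exceeds $167,500 by $7,900, which is 2 full-or-partial $5,000 increments; reduction = 2 × $72 = $144, leaving $2,376.

$2,376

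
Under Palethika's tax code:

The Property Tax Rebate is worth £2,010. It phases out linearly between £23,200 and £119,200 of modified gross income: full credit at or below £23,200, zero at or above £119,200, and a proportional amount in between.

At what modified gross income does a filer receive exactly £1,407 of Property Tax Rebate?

£52,000

£1,407 is 1,407/2,010 of the full £2,010, so 603/2,010 of the £96,000 range has been used: income = £23,200 + £96,000 × 603/2,010 = £52,000.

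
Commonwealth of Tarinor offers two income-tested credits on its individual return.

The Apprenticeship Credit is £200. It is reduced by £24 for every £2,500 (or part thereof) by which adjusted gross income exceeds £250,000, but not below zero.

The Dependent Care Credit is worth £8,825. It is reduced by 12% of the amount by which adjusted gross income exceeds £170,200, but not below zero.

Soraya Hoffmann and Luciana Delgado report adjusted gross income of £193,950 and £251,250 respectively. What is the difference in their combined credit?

£5,999

Soraya (£193,950): Apprenticeship Credit: £193,950 is at or below the £250,000 threshold, so the full £200 applies. Dependent Care Credit: 12% of the £23,750 excess over £170,200 is £2,850; credit = £8,825 − £2,850 = £5,975. total £200 + £5,975 = £6,175
Luciana (£251,250): Apprenticeship Credit: income exceeds £250,000 by £1,250, which is 1 full-or-partial £2,500 increment; reduction = 1 × £24 = £24, leaving £176. Dependent Care Credit: 12% of the £81,050 excess over £170,200 is £9,726 ≥ base, so the credit is £0. total £176 + £0 = £176
Difference: |£6,175 − £176| = £5,999.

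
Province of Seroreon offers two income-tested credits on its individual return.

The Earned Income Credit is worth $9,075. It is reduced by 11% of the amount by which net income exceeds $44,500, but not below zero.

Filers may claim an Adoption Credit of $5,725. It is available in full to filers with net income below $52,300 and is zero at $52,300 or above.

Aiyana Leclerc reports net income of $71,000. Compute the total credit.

$6,160

Earned Income Credit: 11% of the $26,500 excess over $44,500 is $2,915; credit = $9,075 − $2,915 = $6,160.
Adoption Credit: $71,000 meets or exceeds the $52,300 cutoff, so the credit is $0.
Total: $6,160 + $0 = $6,160.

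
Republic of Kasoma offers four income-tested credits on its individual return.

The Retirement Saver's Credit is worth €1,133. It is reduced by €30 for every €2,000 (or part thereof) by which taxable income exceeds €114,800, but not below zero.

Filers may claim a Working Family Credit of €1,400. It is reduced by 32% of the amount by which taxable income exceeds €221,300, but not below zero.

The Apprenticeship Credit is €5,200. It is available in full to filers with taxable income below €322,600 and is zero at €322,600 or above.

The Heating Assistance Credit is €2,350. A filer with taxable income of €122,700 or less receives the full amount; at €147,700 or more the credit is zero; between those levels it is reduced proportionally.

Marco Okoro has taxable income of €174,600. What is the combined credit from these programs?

Retirement Saver's Credit: income exceeds €114,800 by €59,800, which is 30 full-or-partial €2,000 increments; reduction = 30 × €30 = €900, leaving €233.
Working Family Credit: €174,600 is at or below the €221,300 threshold, so the full €1,400 applies.
Apprenticeship Credit: €174,600 is below the €322,600 cutoff, so the full €5,200 applies.
Heating Assistance Credit: €174,600 is at or above €147,700, so the credit is €0.
Total: €233 + €1,400 + €5,200 + €0 = €6,833.

€6,833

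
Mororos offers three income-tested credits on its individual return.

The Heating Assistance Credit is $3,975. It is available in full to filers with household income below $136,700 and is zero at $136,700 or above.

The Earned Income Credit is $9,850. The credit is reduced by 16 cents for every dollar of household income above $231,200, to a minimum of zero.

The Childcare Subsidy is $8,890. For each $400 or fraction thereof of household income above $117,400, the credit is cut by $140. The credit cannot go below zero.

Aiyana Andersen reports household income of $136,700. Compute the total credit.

Heating Assistance Credit: $136,700 meets or exceeds the $136,700 cutoff, so the credit is $0.
Earned Income Credit: $136,700 is at or below the $231,200 threshold, so the full $9,850 applies.
Childcare Subsidy: income exceeds $117,400 by $19,300, which is 49 full-or-partial $400 increments; reduction = 49 × $140 = $6,860, leaving $2,030.
Total: $0 + $9,850 + $2,030 = $11,880.

$11,880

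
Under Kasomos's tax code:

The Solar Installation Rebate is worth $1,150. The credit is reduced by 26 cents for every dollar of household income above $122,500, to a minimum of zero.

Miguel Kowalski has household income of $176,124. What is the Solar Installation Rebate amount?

Solar Installation Rebate: 26% of the $53,624 excess over $122,500 is $13,942.24 ≥ base, so the credit is $0.

$0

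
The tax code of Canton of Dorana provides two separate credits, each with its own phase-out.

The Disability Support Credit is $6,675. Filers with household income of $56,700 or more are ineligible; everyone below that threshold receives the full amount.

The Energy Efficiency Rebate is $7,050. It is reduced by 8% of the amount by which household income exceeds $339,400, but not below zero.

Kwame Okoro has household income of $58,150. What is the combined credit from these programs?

Disability Support Credit: $58,150 meets or exceeds the $56,700 cutoff, so the credit is $0.
Energy Efficiency Rebate: $58,150 is at or below the $339,400 threshold, so the full $7,050 applies.
Total: $0 + $7,050 = $7,050.

$7,050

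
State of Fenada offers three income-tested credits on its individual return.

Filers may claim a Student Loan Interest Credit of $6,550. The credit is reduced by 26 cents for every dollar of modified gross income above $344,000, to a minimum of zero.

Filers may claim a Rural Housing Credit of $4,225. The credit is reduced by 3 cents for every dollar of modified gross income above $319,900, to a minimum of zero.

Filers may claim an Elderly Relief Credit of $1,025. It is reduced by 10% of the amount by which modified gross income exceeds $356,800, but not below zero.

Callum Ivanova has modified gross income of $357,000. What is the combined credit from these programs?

Student Loan Interest Credit: 26% of the $13,000 excess over $344,000 is $3,380; credit = $6,550 − $3,380 = $3,170.
Rural Housing Credit: 3% of the $37,100 excess over $319,900 is $1,113; credit = $4,225 − $1,113 = $3,112.
Elderly Relief Credit: 10% of the $200 excess over $356,800 is $20; credit = $1,025 − $20 = $1,005.
Total: $3,170 + $3,112 + $1,005 = $7,287.

$7,287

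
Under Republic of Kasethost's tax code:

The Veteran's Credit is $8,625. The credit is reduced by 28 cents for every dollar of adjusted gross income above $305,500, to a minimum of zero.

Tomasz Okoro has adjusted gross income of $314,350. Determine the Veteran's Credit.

Veteran's Credit: 28% of the $8,850 excess over $305,500 is $2,478; credit = $8,625 − $2,478 = $6,147.

$6,147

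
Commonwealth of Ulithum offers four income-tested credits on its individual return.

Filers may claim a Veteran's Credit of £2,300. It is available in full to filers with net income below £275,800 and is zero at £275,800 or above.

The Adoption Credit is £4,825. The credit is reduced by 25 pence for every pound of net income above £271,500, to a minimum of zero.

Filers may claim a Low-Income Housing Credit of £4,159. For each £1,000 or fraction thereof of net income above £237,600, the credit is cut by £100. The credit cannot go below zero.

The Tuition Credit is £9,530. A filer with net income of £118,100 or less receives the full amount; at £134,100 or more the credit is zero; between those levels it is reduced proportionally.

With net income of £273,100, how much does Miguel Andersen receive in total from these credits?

Veteran's Credit: £273,100 is below the £275,800 cutoff, so the full £2,300 applies.
Adoption Credit: 25% of the £1,600 excess over £271,500 is £400; credit = £4,825 − £400 = £4,425.
Low-Income Housing Credit: income exceeds £237,600 by £35,500, which is 36 full-or-partial £1,000 increments; reduction = 36 × £100 = £3,600, leaving £559.
Tuition Credit: £273,100 is at or above £134,100, so the credit is £0.
Total: £2,300 + £4,425 + £559 + £0 = £7,284.

£7,284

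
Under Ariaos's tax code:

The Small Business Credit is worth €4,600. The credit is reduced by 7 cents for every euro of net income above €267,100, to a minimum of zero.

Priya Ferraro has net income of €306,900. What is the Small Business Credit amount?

€1,814

Small Business Credit: 7% of the €39,800 excess over €267,100 is €2,786; credit = €4,600 − €2,786 = €1,814.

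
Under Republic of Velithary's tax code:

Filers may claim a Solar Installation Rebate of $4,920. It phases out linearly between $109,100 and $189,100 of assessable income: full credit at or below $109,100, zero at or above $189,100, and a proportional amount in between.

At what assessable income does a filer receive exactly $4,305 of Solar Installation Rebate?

$4,305 is 4,305/4,920 of the full $4,920, so 615/4,920 of the $80,000 range has been used: income = $109,100 + $80,000 × 615/4,920 = $119,100.

$119,100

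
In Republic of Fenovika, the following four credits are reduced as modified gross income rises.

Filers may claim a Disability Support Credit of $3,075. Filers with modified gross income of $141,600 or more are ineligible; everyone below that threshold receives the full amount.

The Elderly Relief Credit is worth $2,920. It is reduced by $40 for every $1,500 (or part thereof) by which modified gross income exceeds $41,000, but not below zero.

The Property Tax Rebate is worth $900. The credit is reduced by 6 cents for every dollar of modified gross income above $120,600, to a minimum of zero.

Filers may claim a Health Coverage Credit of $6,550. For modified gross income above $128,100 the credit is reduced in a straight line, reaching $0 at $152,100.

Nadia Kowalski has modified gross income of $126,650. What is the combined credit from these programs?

$10,762

Disability Support Credit: $126,650 is below the $141,600 cutoff, so the full $3,075 applies.
Elderly Relief Credit: income exceeds $41,000 by $85,650, which is 58 full-or-partial $1,500 increments; reduction = 58 × $40 = $2,320, leaving $600.
Property Tax Rebate: 6% of the $6,050 excess over $120,600 is $363; credit = $900 − $363 = $537.
Health Coverage Credit: $126,650 is at or below the $128,100 threshold, so the full $6,550 applies.
Total: $3,075 + $600 + $537 + $6,550 = $10,762.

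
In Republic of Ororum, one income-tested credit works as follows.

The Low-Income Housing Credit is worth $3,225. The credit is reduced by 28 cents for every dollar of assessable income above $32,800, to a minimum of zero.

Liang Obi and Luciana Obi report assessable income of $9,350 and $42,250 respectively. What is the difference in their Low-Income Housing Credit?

Liang ($9,350): Low-Income Housing Credit: $9,350 is at or below the $32,800 threshold, so the full $3,225 applies.
Luciana ($42,250): Low-Income Housing Credit: 28% of the $9,450 excess over $32,800 is $2,646; credit = $3,225 − $2,646 = $579.
Difference: |$3,225 − $579| = $2,646.

$2,646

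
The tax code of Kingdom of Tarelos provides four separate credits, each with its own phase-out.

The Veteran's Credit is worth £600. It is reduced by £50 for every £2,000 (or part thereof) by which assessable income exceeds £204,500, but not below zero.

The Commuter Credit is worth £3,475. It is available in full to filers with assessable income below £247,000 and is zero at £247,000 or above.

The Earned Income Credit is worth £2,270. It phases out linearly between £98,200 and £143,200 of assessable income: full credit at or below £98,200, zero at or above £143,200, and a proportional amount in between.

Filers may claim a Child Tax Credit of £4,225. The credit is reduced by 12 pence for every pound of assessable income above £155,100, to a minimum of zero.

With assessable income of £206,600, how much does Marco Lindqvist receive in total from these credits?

Veteran's Credit: income exceeds £204,500 by £2,100, which is 2 full-or-partial £2,000 increments; reduction = 2 × £50 = £100, leaving £500.
Commuter Credit: £206,600 is below the £247,000 cutoff, so the full £3,475 applies.
Earned Income Credit: £206,600 is at or above £143,200, so the credit is £0.
Child Tax Credit: 12% of the £51,500 excess over £155,100 is £6,180 ≥ base, so the credit is £0.
Total: £500 + £3,475 + £0 + £0 = £3,975.

£3,975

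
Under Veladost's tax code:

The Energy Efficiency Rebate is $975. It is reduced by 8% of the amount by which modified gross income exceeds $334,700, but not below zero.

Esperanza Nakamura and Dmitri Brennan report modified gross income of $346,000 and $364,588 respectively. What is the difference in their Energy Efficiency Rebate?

$71

Esperanza ($346,000): Energy Efficiency Rebate: 8% of the $11,300 excess over $334,700 is $904; credit = $975 − $904 = $71.
Dmitri ($364,588): Energy Efficiency Rebate: 8% of the $29,888 excess over $334,700 is $2,391.04 ≥ base, so the credit is $0.
Difference: |$71 − $0| = $71.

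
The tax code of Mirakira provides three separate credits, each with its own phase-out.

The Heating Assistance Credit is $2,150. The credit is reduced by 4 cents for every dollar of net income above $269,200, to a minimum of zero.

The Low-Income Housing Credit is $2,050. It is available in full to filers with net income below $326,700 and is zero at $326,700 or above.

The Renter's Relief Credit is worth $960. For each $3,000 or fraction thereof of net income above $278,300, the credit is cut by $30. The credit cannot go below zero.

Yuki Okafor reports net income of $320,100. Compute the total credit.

Heating Assistance Credit: 4% of the $50,900 excess over $269,200 is $2,036; credit = $2,150 − $2,036 = $114.
Low-Income Housing Credit: $320,100 is below the $326,700 cutoff, so the full $2,050 applies.
Renter's Relief Credit: income exceeds $278,300 by $41,800, which is 14 full-or-partial $3,000 increments; reduction = 14 × $30 = $420, leaving $540.
Total: $114 + $2,050 + $540 = $2,704.

$2,704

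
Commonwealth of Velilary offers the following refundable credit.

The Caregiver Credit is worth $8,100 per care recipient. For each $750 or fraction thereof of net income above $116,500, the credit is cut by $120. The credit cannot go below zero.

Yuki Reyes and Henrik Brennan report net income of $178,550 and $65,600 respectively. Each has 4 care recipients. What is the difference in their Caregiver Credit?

$9,960

Yuki ($178,550): Caregiver Credit: base = 4 × $8,100 = $32,400. income exceeds $116,500 by $62,050, which is 83 full-or-partial $750 increments; reduction = 83 × $120 = $9,960, leaving $22,440.
Henrik ($65,600): Caregiver Credit: base = 4 × $8,100 = $32,400. $65,600 is at or below the $116,500 threshold, so the full $32,400 applies.
Difference: |$22,440 − $32,400| = $9,960.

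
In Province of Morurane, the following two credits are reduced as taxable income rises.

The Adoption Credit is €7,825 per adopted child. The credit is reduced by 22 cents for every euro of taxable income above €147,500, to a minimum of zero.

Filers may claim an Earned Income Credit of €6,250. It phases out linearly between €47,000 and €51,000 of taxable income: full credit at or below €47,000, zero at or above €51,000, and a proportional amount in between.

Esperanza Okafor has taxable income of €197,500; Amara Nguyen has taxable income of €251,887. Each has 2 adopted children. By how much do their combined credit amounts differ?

Esperanza (€197,500): Adoption Credit: base = 2 × €7,825 = €15,650. 22% of the €50,000 excess over €147,500 is €11,000; credit = €15,650 − €11,000 = €4,650. Earned Income Credit: €197,500 is at or above €51,000, so the credit is €0. total €4,650 + €0 = €4,650
Amara (€251,887): Adoption Credit: base = 2 × €7,825 = €15,650. 22% of the €104,387 excess over €147,500 is €22,965.14 ≥ base, so the credit is €0. Earned Income Credit: €251,887 is at or above €51,000, so the credit is €0. total €0 + €0 = €0
Difference: |€4,650 − €0| = €4,650.

€4,650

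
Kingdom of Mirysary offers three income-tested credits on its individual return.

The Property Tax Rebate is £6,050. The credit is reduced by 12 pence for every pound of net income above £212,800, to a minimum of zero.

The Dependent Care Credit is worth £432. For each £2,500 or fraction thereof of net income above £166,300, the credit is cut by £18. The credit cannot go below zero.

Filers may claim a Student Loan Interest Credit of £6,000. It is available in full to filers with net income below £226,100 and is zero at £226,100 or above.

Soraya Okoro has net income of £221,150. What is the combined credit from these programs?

Property Tax Rebate: 12% of the £8,350 excess over £212,800 is £1,002; credit = £6,050 − £1,002 = £5,048.
Dependent Care Credit: income exceeds £166,300 by £54,850, which is 22 full-or-partial £2,500 increments; reduction = 22 × £18 = £396, leaving £36.
Student Loan Interest Credit: £221,150 is below the £226,100 cutoff, so the full £6,000 applies.
Total: £5,048 + £36 + £6,000 = £11,084.

£11,084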